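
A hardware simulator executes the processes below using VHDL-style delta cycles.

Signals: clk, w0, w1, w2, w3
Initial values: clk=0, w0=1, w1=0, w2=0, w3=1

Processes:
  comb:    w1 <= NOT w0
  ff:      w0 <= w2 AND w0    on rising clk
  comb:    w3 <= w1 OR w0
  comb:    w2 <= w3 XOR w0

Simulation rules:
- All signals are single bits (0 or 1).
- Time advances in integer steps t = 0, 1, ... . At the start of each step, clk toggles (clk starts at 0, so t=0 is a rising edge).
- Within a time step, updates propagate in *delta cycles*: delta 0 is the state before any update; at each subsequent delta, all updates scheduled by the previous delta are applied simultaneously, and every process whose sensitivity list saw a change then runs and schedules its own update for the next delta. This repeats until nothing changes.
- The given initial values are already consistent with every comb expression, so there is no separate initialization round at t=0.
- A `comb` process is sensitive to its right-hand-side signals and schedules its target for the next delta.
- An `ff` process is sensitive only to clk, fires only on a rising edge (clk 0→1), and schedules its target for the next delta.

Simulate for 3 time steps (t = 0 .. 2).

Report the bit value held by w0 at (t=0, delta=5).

t=0 Δ0: w3=1 w0=1 clk=0 w1=0 w2=0
  Δ1: clk:0→1
  Δ2: w0:1→0
  Δ3: w3:1→0, w1:0→1, w2:0→1
  Δ4: w3:0→1, w2:1→0
  Δ5: w2:0→1
  (5Δ to stable)
t=1 Δ0: w3=1 w0=0 clk=1 w1=1 w2=1
  Δ1: clk:1→0
  (1Δ to stable)
t=2 Δ0: w3=1 w0=0 clk=0 w1=1 w2=1
  Δ1: clk:0→1
  (1Δ to stable)

0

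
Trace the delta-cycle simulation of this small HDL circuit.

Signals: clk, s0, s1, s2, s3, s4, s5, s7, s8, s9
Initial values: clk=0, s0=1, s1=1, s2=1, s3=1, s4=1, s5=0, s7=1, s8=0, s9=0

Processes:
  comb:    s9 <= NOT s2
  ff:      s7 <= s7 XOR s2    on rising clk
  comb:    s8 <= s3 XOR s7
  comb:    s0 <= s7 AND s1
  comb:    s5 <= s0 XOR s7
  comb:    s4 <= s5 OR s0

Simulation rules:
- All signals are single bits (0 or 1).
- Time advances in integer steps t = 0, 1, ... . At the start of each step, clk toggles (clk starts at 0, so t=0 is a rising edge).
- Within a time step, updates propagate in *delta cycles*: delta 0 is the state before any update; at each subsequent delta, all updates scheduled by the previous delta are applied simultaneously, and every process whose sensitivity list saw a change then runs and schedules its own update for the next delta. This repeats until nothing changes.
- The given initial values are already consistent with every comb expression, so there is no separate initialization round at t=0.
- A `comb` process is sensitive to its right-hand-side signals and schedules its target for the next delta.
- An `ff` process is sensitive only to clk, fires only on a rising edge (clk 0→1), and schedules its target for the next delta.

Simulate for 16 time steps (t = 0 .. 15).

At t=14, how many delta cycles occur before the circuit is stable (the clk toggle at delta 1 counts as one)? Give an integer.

t0.Δ0 s5=0 s0=1 s2=1 s9=0 clk=0 s4=1 s7=1 s8=0 s1=1 s3=1
t0.Δ1 s5=0 s0=1 s2=1 s9=0 clk=1 s4=1 s7=1 s8=0 s1=1 s3=1
t0.Δ2 s5=0 s0=1 s2=1 s9=0 clk=1 s4=1 s7=0 s8=0 s1=1 s3=1
t0.Δ3 s5=1 s0=0 s2=1 s9=0 clk=1 s4=1 s7=0 s8=1 s1=1 s3=1
t0.Δ4 s5=0 s0=0 s2=1 s9=0 clk=1 s4=1 s7=0 s8=1 s1=1 s3=1
t0.Δ5 s5=0 s0=0 s2=1 s9=0 clk=1 s4=0 s7=0 s8=1 s1=1 s3=1
t1.Δ0 s5=0 s0=0 s2=1 s9=0 clk=1 s4=0 s7=0 s8=1 s1=1 s3=1
t1.Δ1 s5=0 s0=0 s2=1 s9=0 clk=0 s4=0 s7=0 s8=1 s1=1 s3=1
t2.Δ0 s5=0 s0=0 s2=1 s9=0 clk=0 s4=0 s7=0 s8=1 s1=1 s3=1
t2.Δ1 s5=0 s0=0 s2=1 s9=0 clk=1 s4=0 s7=0 s8=1 s1=1 s3=1
t2.Δ2 s5=0 s0=0 s2=1 s9=0 clk=1 s4=0 s7=1 s8=1 s1=1 s3=1
t2.Δ3 s5=1 s0=1 s2=1 s9=0 clk=1 s4=0 s7=1 s8=0 s1=1 s3=1
t2.Δ4 s5=0 s0=1 s2=1 s9=0 clk=1 s4=1 s7=1 s8=0 s1=1 s3=1
t3.Δ0 s5=0 s0=1 s2=1 s9=0 clk=1 s4=1 s7=1 s8=0 s1=1 s3=1
t3.Δ1 s5=0 s0=1 s2=1 s9=0 clk=0 s4=1 s7=1 s8=0 s1=1 s3=1
t4.Δ0 s5=0 s0=1 s2=1 s9=0 clk=0 s4=1 s7=1 s8=0 s1=1 s3=1
t4.Δ1 s5=0 s0=1 s2=1 s9=0 clk=1 s4=1 s7=1 s8=0 s1=1 s3=1
t4.Δ2 s5=0 s0=1 s2=1 s9=0 clk=1 s4=1 s7=0 s8=0 s1=1 s3=1
t4.Δ3 s5=1 s0=0 s2=1 s9=0 clk=1 s4=1 s7=0 s8=1 s1=1 s3=1
t4.Δ4 s5=0 s0=0 s2=1 s9=0 clk=1 s4=1 s7=0 s8=1 s1=1 s3=1
t4.Δ5 s5=0 s0=0 s2=1 s9=0 clk=1 s4=0 s7=0 s8=1 s1=1 s3=1
t5.Δ0 s5=0 s0=0 s2=1 s9=0 clk=1 s4=0 s7=0 s8=1 s1=1 s3=1
t5.Δ1 s5=0 s0=0 s2=1 s9=0 clk=0 s4=0 s7=0 s8=1 s1=1 s3=1
t6.Δ0 s5=0 s0=0 s2=1 s9=0 clk=0 s4=0 s7=0 s8=1 s1=1 s3=1
t6.Δ1 s5=0 s0=0 s2=1 s9=0 clk=1 s4=0 s7=0 s8=1 s1=1 s3=1
t6.Δ2 s5=0 s0=0 s2=1 s9=0 clk=1 s4=0 s7=1 s8=1 s1=1 s3=1
t6.Δ3 s5=1 s0=1 s2=1 s9=0 clk=1 s4=0 s7=1 s8=0 s1=1 s3=1
t6.Δ4 s5=0 s0=1 s2=1 s9=0 clk=1 s4=1 s7=1 s8=0 s1=1 s3=1
t7.Δ0 s5=0 s0=1 s2=1 s9=0 clk=1 s4=1 s7=1 s8=0 s1=1 s3=1
t7.Δ1 s5=0 s0=1 s2=1 s9=0 clk=0 s4=1 s7=1 s8=0 s1=1 s3=1
t8.Δ0 s5=0 s0=1 s2=1 s9=0 clk=0 s4=1 s7=1 s8=0 s1=1 s3=1
t8.Δ1 s5=0 s0=1 s2=1 s9=0 clk=1 s4=1 s7=1 s8=0 s1=1 s3=1
t8.Δ2 s5=0 s0=1 s2=1 s9=0 clk=1 s4=1 s7=0 s8=0 s1=1 s3=1
t8.Δ3 s5=1 s0=0 s2=1 s9=0 clk=1 s4=1 s7=0 s8=1 s1=1 s3=1
t8.Δ4 s5=0 s0=0 s2=1 s9=0 clk=1 s4=1 s7=0 s8=1 s1=1 s3=1
t8.Δ5 s5=0 s0=0 s2=1 s9=0 clk=1 s4=0 s7=0 s8=1 s1=1 s3=1
t9.Δ0 s5=0 s0=0 s2=1 s9=0 clk=1 s4=0 s7=0 s8=1 s1=1 s3=1
t9.Δ1 s5=0 s0=0 s2=1 s9=0 clk=0 s4=0 s7=0 s8=1 s1=1 s3=1
t10.Δ0 s5=0 s0=0 s2=1 s9=0 clk=0 s4=0 s7=0 s8=1 s1=1 s3=1
t10.Δ1 s5=0 s0=0 s2=1 s9=0 clk=1 s4=0 s7=0 s8=1 s1=1 s3=1
t10.Δ2 s5=0 s0=0 s2=1 s9=0 clk=1 s4=0 s7=1 s8=1 s1=1 s3=1
t10.Δ3 s5=1 s0=1 s2=1 s9=0 clk=1 s4=0 s7=1 s8=0 s1=1 s3=1
t10.Δ4 s5=0 s0=1 s2=1 s9=0 clk=1 s4=1 s7=1 s8=0 s1=1 s3=1
t11.Δ0 s5=0 s0=1 s2=1 s9=0 clk=1 s4=1 s7=1 s8=0 s1=1 s3=1
t11.Δ1 s5=0 s0=1 s2=1 s9=0 clk=0 s4=1 s7=1 s8=0 s1=1 s3=1
t12.Δ0 s5=0 s0=1 s2=1 s9=0 clk=0 s4=1 s7=1 s8=0 s1=1 s3=1
t12.Δ1 s5=0 s0=1 s2=1 s9=0 clk=1 s4=1 s7=1 s8=0 s1=1 s3=1
t12.Δ2 s5=0 s0=1 s2=1 s9=0 clk=1 s4=1 s7=0 s8=0 s1=1 s3=1
t12.Δ3 s5=1 s0=0 s2=1 s9=0 clk=1 s4=1 s7=0 s8=1 s1=1 s3=1
t12.Δ4 s5=0 s0=0 s2=1 s9=0 clk=1 s4=1 s7=0 s8=1 s1=1 s3=1
t12.Δ5 s5=0 s0=0 s2=1 s9=0 clk=1 s4=0 s7=0 s8=1 s1=1 s3=1
t13.Δ0 s5=0 s0=0 s2=1 s9=0 clk=1 s4=0 s7=0 s8=1 s1=1 s3=1
t13.Δ1 s5=0 s0=0 s2=1 s9=0 clk=0 s4=0 s7=0 s8=1 s1=1 s3=1
t14.Δ0 s5=0 s0=0 s2=1 s9=0 clk=0 s4=0 s7=0 s8=1 s1=1 s3=1
t14.Δ1 s5=0 s0=0 s2=1 s9=0 clk=1 s4=0 s7=0 s8=1 s1=1 s3=1
t14.Δ2 s5=0 s0=0 s2=1 s9=0 clk=1 s4=0 s7=1 s8=1 s1=1 s3=1
t14.Δ3 s5=1 s0=1 s2=1 s9=0 clk=1 s4=0 s7=1 s8=0 s1=1 s3=1
t14.Δ4 s5=0 s0=1 s2=1 s9=0 clk=1 s4=1 s7=1 s8=0 s1=1 s3=1
t15.Δ0 s5=0 s0=1 s2=1 s9=0 clk=1 s4=1 s7=1 s8=0 s1=1 s3=1
t15.Δ1 s5=0 s0=1 s2=1 s9=0 clk=0 s4=1 s7=1 s8=0 s1=1 s3=1

4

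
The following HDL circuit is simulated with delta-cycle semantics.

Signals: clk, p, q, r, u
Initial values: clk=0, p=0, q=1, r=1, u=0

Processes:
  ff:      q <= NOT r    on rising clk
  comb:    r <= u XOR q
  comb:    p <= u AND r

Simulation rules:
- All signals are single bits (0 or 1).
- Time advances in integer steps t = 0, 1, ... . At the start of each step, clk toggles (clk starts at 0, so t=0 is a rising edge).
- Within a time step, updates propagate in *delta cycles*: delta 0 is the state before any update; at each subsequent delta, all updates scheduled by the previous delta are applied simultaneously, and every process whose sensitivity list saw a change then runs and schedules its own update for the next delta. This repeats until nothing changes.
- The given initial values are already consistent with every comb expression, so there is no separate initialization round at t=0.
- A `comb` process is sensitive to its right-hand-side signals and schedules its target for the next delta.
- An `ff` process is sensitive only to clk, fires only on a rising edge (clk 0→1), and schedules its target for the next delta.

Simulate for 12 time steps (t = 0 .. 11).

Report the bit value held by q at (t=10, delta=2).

1

[bits: q,r,clk,p,u]
t=0: Δ0=11000 Δ1=11100 Δ2=01100 Δ3=00100 | 3Δ
t=1: Δ0=00100 Δ1=00000 | 1Δ
t=2: Δ0=00000 Δ1=00100 Δ2=10100 Δ3=11100 | 3Δ
t=3: Δ0=11100 Δ1=11000 | 1Δ
t=4: Δ0=11000 Δ1=11100 Δ2=01100 Δ3=00100 | 3Δ
t=5: Δ0=00100 Δ1=00000 | 1Δ
t=6: Δ0=00000 Δ1=00100 Δ2=10100 Δ3=11100 | 3Δ
t=7: Δ0=11100 Δ1=11000 | 1Δ
t=8: Δ0=11000 Δ1=11100 Δ2=01100 Δ3=00100 | 3Δ
t=9: Δ0=00100 Δ1=00000 | 1Δ
t=10: Δ0=00000 Δ1=00100 Δ2=10100 Δ3=11100 | 3Δ
t=11: Δ0=11100 Δ1=11000 | 1Δ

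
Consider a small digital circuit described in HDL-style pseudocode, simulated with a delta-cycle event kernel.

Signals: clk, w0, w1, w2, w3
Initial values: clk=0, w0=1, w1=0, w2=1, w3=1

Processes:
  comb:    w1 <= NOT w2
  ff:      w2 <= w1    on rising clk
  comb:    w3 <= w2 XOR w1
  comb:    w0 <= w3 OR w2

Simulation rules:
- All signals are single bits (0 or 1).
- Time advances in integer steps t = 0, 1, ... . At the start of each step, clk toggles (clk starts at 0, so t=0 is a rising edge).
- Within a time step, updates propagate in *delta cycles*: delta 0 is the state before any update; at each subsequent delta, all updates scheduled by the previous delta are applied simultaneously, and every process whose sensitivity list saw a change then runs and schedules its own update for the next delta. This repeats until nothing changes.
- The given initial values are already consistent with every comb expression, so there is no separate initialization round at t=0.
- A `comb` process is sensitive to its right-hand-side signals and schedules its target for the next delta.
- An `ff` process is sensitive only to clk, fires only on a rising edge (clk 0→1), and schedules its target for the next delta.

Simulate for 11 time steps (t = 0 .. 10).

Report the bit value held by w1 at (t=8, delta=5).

t0.Δ0 w3=1 w1=0 clk=0 w0=1 w2=1
t0.Δ1 w3=1 w1=0 clk=1 w0=1 w2=1
t0.Δ2 w3=1 w1=0 clk=1 w0=1 w2=0
t0.Δ3 w3=0 w1=1 clk=1 w0=1 w2=0
t0.Δ4 w3=1 w1=1 clk=1 w0=0 w2=0
t0.Δ5 w3=1 w1=1 clk=1 w0=1 w2=0
t1.Δ0 w3=1 w1=1 clk=1 w0=1 w2=0
t1.Δ1 w3=1 w1=1 clk=0 w0=1 w2=0
t2.Δ0 w3=1 w1=1 clk=0 w0=1 w2=0
t2.Δ1 w3=1 w1=1 clk=1 w0=1 w2=0
t2.Δ2 w3=1 w1=1 clk=1 w0=1 w2=1
t2.Δ3 w3=0 w1=0 clk=1 w0=1 w2=1
t2.Δ4 w3=1 w1=0 clk=1 w0=1 w2=1
t3.Δ0 w3=1 w1=0 clk=1 w0=1 w2=1
t3.Δ1 w3=1 w1=0 clk=0 w0=1 w2=1
t4.Δ0 w3=1 w1=0 clk=0 w0=1 w2=1
t4.Δ1 w3=1 w1=0 clk=1 w0=1 w2=1
t4.Δ2 w3=1 w1=0 clk=1 w0=1 w2=0
t4.Δ3 w3=0 w1=1 clk=1 w0=1 w2=0
t4.Δ4 w3=1 w1=1 clk=1 w0=0 w2=0
t4.Δ5 w3=1 w1=1 clk=1 w0=1 w2=0
t5.Δ0 w3=1 w1=1 clk=1 w0=1 w2=0
t5.Δ1 w3=1 w1=1 clk=0 w0=1 w2=0
t6.Δ0 w3=1 w1=1 clk=0 w0=1 w2=0
t6.Δ1 w3=1 w1=1 clk=1 w0=1 w2=0
t6.Δ2 w3=1 w1=1 clk=1 w0=1 w2=1
t6.Δ3 w3=0 w1=0 clk=1 w0=1 w2=1
t6.Δ4 w3=1 w1=0 clk=1 w0=1 w2=1
t7.Δ0 w3=1 w1=0 clk=1 w0=1 w2=1
t7.Δ1 w3=1 w1=0 clk=0 w0=1 w2=1
t8.Δ0 w3=1 w1=0 clk=0 w0=1 w2=1
t8.Δ1 w3=1 w1=0 clk=1 w0=1 w2=1
t8.Δ2 w3=1 w1=0 clk=1 w0=1 w2=0
t8.Δ3 w3=0 w1=1 clk=1 w0=1 w2=0
t8.Δ4 w3=1 w1=1 clk=1 w0=0 w2=0
t8.Δ5 w3=1 w1=1 clk=1 w0=1 w2=0
t9.Δ0 w3=1 w1=1 clk=1 w0=1 w2=0
t9.Δ1 w3=1 w1=1 clk=0 w0=1 w2=0
t10.Δ0 w3=1 w1=1 clk=0 w0=1 w2=0
t10.Δ1 w3=1 w1=1 clk=1 w0=1 w2=0
t10.Δ2 w3=1 w1=1 clk=1 w0=1 w2=1
t10.Δ3 w3=0 w1=0 clk=1 w0=1 w2=1
t10.Δ4 w3=1 w1=0 clk=1 w0=1 w2=1

1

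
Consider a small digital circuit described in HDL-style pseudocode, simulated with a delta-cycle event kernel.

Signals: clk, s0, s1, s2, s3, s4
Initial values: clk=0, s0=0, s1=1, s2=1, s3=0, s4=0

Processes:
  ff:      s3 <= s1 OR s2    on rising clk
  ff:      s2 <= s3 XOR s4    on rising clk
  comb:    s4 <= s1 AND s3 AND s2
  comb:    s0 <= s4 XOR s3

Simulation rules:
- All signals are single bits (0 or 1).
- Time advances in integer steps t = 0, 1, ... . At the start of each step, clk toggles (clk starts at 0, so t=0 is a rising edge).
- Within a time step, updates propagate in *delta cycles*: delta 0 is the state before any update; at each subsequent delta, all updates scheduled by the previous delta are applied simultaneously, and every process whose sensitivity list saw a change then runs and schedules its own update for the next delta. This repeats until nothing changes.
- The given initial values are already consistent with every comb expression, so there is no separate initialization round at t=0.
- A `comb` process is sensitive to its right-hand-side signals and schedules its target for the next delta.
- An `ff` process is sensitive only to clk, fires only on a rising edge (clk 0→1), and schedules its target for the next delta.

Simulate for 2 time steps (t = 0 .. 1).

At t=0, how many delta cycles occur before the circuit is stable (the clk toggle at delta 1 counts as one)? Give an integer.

3

[bits: s3,s0,s1,s4,clk,s2]
t=0: Δ0=001001 Δ1=001011 Δ2=101010 Δ3=111010 | 3Δ
t=1: Δ0=111010 Δ1=111000 | 1Δ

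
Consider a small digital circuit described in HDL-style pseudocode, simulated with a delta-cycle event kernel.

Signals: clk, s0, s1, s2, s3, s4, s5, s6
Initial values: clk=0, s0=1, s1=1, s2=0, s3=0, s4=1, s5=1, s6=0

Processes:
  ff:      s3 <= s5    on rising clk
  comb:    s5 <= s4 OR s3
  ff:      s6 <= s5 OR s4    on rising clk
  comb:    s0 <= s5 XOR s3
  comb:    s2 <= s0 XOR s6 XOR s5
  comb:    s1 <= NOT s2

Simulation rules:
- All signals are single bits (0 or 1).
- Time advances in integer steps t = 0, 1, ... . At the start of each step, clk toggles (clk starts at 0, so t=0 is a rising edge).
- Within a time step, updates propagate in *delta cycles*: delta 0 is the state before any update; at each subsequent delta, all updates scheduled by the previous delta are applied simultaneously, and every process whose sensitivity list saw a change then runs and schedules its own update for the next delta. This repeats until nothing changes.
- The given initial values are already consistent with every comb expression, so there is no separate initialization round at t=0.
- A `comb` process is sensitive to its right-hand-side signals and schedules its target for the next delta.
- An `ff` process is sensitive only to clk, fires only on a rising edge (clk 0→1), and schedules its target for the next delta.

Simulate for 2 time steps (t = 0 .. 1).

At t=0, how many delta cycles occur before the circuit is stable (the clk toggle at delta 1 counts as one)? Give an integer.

[bits: s1,s6,s0,s5,clk,s3,s2,s4]
t=0: Δ0=10110001 Δ1=10111001 Δ2=11111101 Δ3=11011111 Δ4=01011101 Δ5=11011101 | 5Δ
t=1: Δ0=11011101 Δ1=11010101 | 1Δ

5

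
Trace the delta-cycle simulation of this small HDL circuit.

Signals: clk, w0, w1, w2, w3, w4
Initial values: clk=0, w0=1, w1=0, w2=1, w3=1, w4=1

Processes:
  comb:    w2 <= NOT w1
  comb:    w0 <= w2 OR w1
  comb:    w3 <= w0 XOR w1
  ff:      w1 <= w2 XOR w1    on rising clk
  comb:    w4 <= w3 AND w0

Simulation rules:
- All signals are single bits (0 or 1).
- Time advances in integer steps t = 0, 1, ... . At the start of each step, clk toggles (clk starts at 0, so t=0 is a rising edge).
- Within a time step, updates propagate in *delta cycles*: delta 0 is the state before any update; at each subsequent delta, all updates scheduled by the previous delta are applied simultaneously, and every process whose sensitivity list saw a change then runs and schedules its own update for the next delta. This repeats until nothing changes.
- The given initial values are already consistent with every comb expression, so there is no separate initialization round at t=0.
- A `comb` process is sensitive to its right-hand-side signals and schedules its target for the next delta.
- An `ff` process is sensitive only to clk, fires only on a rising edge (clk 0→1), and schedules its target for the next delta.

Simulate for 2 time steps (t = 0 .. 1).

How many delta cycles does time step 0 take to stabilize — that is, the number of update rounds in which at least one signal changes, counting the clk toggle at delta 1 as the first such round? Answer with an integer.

[bits: w3,w0,clk,w4,w2,w1]
t=0: Δ0=110110 Δ1=111110 Δ2=111111 Δ3=011101 Δ4=011001 | 4Δ
t=1: Δ0=011001 Δ1=010001 | 1Δ

4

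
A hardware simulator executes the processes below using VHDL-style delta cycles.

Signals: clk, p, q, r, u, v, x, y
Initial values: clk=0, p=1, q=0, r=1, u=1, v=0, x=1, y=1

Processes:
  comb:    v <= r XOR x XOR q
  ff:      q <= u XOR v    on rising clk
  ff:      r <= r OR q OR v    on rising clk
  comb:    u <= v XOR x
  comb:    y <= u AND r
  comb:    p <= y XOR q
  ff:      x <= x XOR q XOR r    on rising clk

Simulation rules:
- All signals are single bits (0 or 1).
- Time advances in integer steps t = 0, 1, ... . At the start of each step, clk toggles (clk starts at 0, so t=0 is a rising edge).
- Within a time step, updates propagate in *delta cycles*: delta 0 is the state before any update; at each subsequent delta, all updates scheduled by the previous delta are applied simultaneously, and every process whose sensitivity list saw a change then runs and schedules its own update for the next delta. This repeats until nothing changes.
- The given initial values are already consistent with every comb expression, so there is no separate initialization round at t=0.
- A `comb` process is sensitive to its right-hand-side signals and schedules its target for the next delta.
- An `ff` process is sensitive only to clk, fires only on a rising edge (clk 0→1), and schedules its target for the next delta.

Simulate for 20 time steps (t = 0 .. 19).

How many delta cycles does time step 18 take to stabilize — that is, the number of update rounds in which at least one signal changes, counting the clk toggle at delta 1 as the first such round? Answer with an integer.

5

[bits: u,clk,y,x,p,r,q,v]
t=0: Δ0=10111100 Δ1=11111100 Δ2=11101110 Δ3=01100110 Δ4=01000110 Δ5=01001110 | 5Δ
t=1: Δ0=01001110 Δ1=00001110 | 1Δ
t=2: Δ0=00001110 Δ1=01001110 Δ2=01001100 Δ3=01000101 Δ4=11000101 Δ5=11100101 Δ6=11101101 | 6Δ
t=3: Δ0=11101101 Δ1=10101101 | 1Δ
t=4: Δ0=10101101 Δ1=11101101 Δ2=11111101 Δ3=01111100 Δ4=11011100 Δ5=11110100 Δ6=11111100 | 6Δ
t=5: Δ0=11111100 Δ1=10111100 | 1Δ
t=6: Δ0=10111100 Δ1=11111100 Δ2=11101110 Δ3=01100110 Δ4=01000110 Δ5=01001110 | 5Δ
t=7: Δ0=01001110 Δ1=00001110 | 1Δ
t=8: Δ0=00001110 Δ1=01001110 Δ2=01001100 Δ3=01000101 Δ4=11000101 Δ5=11100101 Δ6=11101101 | 6Δ
t=9: Δ0=11101101 Δ1=10101101 | 1Δ
t=10: Δ0=10101101 Δ1=11101101 Δ2=11111101 Δ3=01111100 Δ4=11011100 Δ5=11110100 Δ6=11111100 | 6Δ
t=11: Δ0=11111100 Δ1=10111100 | 1Δ
t=12: Δ0=10111100 Δ1=11111100 Δ2=11101110 Δ3=01100110 Δ4=01000110 Δ5=01001110 | 5Δ
t=13: Δ0=01001110 Δ1=00001110 | 1Δ
t=14: Δ0=00001110 Δ1=01001110 Δ2=01001100 Δ3=01000101 Δ4=11000101 Δ5=11100101 Δ6=11101101 | 6Δ
t=15: Δ0=11101101 Δ1=10101101 | 1Δ
t=16: Δ0=10101101 Δ1=11101101 Δ2=11111101 Δ3=01111100 Δ4=11011100 Δ5=11110100 Δ6=11111100 | 6Δ
t=17: Δ0=11111100 Δ1=10111100 | 1Δ
t=18: Δ0=10111100 Δ1=11111100 Δ2=11101110 Δ3=01100110 Δ4=01000110 Δ5=01001110 | 5Δ
t=19: Δ0=01001110 Δ1=00001110 | 1Δ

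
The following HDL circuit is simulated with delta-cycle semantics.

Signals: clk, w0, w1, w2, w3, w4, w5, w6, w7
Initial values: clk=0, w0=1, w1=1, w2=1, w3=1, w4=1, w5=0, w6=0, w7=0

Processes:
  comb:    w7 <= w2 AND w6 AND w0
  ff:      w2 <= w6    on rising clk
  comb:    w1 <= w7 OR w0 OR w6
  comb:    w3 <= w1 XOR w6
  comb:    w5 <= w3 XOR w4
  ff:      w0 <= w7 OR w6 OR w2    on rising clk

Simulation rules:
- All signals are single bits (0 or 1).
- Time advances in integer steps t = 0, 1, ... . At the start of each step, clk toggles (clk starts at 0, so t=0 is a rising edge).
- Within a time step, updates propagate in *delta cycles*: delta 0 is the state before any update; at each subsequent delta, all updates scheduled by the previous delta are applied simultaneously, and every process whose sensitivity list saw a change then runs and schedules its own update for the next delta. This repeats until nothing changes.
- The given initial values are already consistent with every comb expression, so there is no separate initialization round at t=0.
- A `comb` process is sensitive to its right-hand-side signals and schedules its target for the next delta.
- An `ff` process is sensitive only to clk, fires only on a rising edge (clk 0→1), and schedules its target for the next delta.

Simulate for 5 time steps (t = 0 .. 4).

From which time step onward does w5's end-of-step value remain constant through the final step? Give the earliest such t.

[bits: w3,w2,w5,clk,w4,w1,w7,w6,w0]
t=0: Δ0=110011001 Δ1=110111001 Δ2=100111001 | 2Δ
t=1: Δ0=100111001 Δ1=100011001 | 1Δ
t=2: Δ0=100011001 Δ1=100111001 Δ2=100111000 Δ3=100110000 Δ4=000110000 Δ5=001110000 | 5Δ
t=3: Δ0=001110000 Δ1=001010000 | 1Δ
t=4: Δ0=001010000 Δ1=001110000 | 1Δ

2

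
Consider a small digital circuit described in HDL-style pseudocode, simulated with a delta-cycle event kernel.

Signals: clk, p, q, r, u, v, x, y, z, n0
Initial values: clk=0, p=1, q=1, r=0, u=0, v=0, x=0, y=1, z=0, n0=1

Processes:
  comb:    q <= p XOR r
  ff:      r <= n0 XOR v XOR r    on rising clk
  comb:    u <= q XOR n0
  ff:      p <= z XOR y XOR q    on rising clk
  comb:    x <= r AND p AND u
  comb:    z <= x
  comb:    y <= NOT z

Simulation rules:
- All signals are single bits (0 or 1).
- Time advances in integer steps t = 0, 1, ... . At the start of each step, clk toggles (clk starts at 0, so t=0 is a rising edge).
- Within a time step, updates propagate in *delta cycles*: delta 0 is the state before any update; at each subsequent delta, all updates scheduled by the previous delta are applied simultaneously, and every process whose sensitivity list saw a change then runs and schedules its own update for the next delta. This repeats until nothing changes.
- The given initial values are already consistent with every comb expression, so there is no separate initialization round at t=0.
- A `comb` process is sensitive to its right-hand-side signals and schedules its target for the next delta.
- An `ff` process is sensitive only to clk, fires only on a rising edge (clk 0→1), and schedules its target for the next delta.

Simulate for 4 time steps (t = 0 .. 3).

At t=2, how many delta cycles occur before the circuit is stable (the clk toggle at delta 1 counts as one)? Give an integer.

4

[bits: z,v,u,clk,p,r,n0,y,q,x]
t=0: Δ0=0000101110 Δ1=0001101110 Δ2=0001011110 | 2Δ
t=1: Δ0=0001011110 Δ1=0000011110 | 1Δ
t=2: Δ0=0000011110 Δ1=0001011110 Δ2=0001001110 Δ3=0001001100 Δ4=0011001100 | 4Δ
t=3: Δ0=0011001100 Δ1=0010001100 | 1Δ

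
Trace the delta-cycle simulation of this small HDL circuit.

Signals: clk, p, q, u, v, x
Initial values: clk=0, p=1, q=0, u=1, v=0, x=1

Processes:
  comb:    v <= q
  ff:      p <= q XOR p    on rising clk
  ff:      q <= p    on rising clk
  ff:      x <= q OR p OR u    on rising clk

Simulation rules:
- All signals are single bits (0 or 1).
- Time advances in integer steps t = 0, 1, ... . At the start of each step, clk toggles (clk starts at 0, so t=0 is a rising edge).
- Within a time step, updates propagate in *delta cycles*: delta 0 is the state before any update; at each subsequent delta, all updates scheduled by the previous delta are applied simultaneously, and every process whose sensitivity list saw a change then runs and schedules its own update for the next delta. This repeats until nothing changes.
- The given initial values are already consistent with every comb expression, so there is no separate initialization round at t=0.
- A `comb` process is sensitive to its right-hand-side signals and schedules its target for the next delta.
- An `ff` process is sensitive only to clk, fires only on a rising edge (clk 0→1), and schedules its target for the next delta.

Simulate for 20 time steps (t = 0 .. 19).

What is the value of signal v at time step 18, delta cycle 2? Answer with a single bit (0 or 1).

t=0 Δ0: u=1 v=0 p=1 q=0 clk=0 x=1
  Δ1: clk:0→1
  Δ2: q:0→1
  Δ3: v:0→1
  (3Δ to stable)
t=1 Δ0: u=1 v=1 p=1 q=1 clk=1 x=1
  Δ1: clk:1→0
  (1Δ to stable)
t=2 Δ0: u=1 v=1 p=1 q=1 clk=0 x=1
  Δ1: clk:0→1
  Δ2: p:1→0
  (2Δ to stable)
t=3 Δ0: u=1 v=1 p=0 q=1 clk=1 x=1
  Δ1: clk:1→0
  (1Δ to stable)
t=4 Δ0: u=1 v=1 p=0 q=1 clk=0 x=1
  Δ1: clk:0→1
  Δ2: p:0→1, q:1→0
  Δ3: v:1→0
  (3Δ to stable)
t=5 Δ0: u=1 v=0 p=1 q=0 clk=1 x=1
  Δ1: clk:1→0
  (1Δ to stable)
t=6 Δ0: u=1 v=0 p=1 q=0 clk=0 x=1
  Δ1: clk:0→1
  Δ2: q:0→1
  Δ3: v:0→1
  (3Δ to stable)
t=7 Δ0: u=1 v=1 p=1 q=1 clk=1 x=1
  Δ1: clk:1→0
  (1Δ to stable)
t=8 Δ0: u=1 v=1 p=1 q=1 clk=0 x=1
  Δ1: clk:0→1
  Δ2: p:1→0
  (2Δ to stable)
t=9 Δ0: u=1 v=1 p=0 q=1 clk=1 x=1
  Δ1: clk:1→0
  (1Δ to stable)
t=10 Δ0: u=1 v=1 p=0 q=1 clk=0 x=1
  Δ1: clk:0→1
  Δ2: p:0→1, q:1→0
  Δ3: v:1→0
  (3Δ to stable)
t=11 Δ0: u=1 v=0 p=1 q=0 clk=1 x=1
  Δ1: clk:1→0
  (1Δ to stable)
t=12 Δ0: u=1 v=0 p=1 q=0 clk=0 x=1
  Δ1: clk:0→1
  Δ2: q:0→1
  Δ3: v:0→1
  (3Δ to stable)
t=13 Δ0: u=1 v=1 p=1 q=1 clk=1 x=1
  Δ1: clk:1→0
  (1Δ to stable)
t=14 Δ0: u=1 v=1 p=1 q=1 clk=0 x=1
  Δ1: clk:0→1
  Δ2: p:1→0
  (2Δ to stable)
t=15 Δ0: u=1 v=1 p=0 q=1 clk=1 x=1
  Δ1: clk:1→0
  (1Δ to stable)
t=16 Δ0: u=1 v=1 p=0 q=1 clk=0 x=1
  Δ1: clk:0→1
  Δ2: p:0→1, q:1→0
  Δ3: v:1→0
  (3Δ to stable)
t=17 Δ0: u=1 v=0 p=1 q=0 clk=1 x=1
  Δ1: clk:1→0
  (1Δ to stable)
t=18 Δ0: u=1 v=0 p=1 q=0 clk=0 x=1
  Δ1: clk:0→1
  Δ2: q:0→1
  Δ3: v:0→1
  (3Δ to stable)
t=19 Δ0: u=1 v=1 p=1 q=1 clk=1 x=1
  Δ1: clk:1→0
  (1Δ to stable)

0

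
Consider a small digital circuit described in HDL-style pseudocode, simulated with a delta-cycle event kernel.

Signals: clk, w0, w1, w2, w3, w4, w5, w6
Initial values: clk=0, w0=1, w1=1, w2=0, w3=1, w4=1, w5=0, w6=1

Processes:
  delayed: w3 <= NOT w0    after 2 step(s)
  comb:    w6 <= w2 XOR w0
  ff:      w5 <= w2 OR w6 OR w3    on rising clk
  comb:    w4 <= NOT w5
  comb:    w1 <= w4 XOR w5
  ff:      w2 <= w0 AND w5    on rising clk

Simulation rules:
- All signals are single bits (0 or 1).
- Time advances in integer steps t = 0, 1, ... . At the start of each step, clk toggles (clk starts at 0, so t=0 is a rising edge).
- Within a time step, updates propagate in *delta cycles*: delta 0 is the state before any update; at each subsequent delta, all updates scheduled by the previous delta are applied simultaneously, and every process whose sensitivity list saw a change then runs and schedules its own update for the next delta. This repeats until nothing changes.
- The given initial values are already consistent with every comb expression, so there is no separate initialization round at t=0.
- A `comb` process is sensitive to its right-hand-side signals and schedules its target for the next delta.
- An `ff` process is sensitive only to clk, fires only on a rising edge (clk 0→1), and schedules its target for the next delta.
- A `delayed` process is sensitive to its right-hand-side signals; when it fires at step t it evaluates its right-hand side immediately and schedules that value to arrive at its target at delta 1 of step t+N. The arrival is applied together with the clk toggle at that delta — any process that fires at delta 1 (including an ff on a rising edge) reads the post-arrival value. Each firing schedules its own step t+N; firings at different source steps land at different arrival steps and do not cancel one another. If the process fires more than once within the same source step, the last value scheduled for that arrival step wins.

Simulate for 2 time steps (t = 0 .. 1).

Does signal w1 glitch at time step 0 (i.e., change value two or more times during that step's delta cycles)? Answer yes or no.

yes

t0.Δ0 w1=1 clk=0 w5=0 w3=1 w6=1 w4=1 w0=1 w2=0
t0.Δ1 w1=1 clk=1 w5=0 w3=1 w6=1 w4=1 w0=1 w2=0
t0.Δ2 w1=1 clk=1 w5=1 w3=1 w6=1 w4=1 w0=1 w2=0
t0.Δ3 w1=0 clk=1 w5=1 w3=1 w6=1 w4=0 w0=1 w2=0
t0.Δ4 w1=1 clk=1 w5=1 w3=1 w6=1 w4=0 w0=1 w2=0
t1.Δ0 w1=1 clk=1 w5=1 w3=1 w6=1 w4=0 w0=1 w2=0
t1.Δ1 w1=1 clk=0 w5=1 w3=1 w6=1 w4=0 w0=1 w2=0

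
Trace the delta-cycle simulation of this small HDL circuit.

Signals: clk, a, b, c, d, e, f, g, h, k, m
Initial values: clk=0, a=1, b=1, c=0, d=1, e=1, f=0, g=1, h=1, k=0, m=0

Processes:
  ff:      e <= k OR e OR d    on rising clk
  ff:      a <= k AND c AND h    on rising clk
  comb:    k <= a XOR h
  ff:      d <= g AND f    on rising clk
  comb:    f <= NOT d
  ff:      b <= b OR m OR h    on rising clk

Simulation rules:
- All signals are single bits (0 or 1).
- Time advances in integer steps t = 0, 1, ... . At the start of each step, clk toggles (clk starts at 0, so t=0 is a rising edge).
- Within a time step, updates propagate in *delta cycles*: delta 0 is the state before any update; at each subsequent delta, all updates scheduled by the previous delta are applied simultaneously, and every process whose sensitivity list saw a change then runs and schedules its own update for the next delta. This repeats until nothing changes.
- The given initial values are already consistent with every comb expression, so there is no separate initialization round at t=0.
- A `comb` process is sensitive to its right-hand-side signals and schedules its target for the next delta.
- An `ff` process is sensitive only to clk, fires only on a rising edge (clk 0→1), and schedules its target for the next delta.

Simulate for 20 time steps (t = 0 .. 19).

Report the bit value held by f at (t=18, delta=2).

t=0 Δ0: h=1 a=1 m=0 b=1 k=0 clk=0 c=0 d=1 e=1 g=1 f=0
  Δ1: clk:0→1
  Δ2: a:1→0, d:1→0
  Δ3: k:0→1, f:0→1
  (3Δ to stable)
t=1 Δ0: h=1 a=0 m=0 b=1 k=1 clk=1 c=0 d=0 e=1 g=1 f=1
  Δ1: clk:1→0
  (1Δ to stable)
t=2 Δ0: h=1 a=0 m=0 b=1 k=1 clk=0 c=0 d=0 e=1 g=1 f=1
  Δ1: clk:0→1
  Δ2: d:0→1
  Δ3: f:1→0
  (3Δ to stable)
t=3 Δ0: h=1 a=0 m=0 b=1 k=1 clk=1 c=0 d=1 e=1 g=1 f=0
  Δ1: clk:1→0
  (1Δ to stable)
t=4 Δ0: h=1 a=0 m=0 b=1 k=1 clk=0 c=0 d=1 e=1 g=1 f=0
  Δ1: clk:0→1
  Δ2: d:1→0
  Δ3: f:0→1
  (3Δ to stable)
t=5 Δ0: h=1 a=0 m=0 b=1 k=1 clk=1 c=0 d=0 e=1 g=1 f=1
  Δ1: clk:1→0
  (1Δ to stable)
t=6 Δ0: h=1 a=0 m=0 b=1 k=1 clk=0 c=0 d=0 e=1 g=1 f=1
  Δ1: clk:0→1
  Δ2: d:0→1
  Δ3: f:1→0
  (3Δ to stable)
t=7 Δ0: h=1 a=0 m=0 b=1 k=1 clk=1 c=0 d=1 e=1 g=1 f=0
  Δ1: clk:1→0
  (1Δ to stable)
t=8 Δ0: h=1 a=0 m=0 b=1 k=1 clk=0 c=0 d=1 e=1 g=1 f=0
  Δ1: clk:0→1
  Δ2: d:1→0
  Δ3: f:0→1
  (3Δ to stable)
t=9 Δ0: h=1 a=0 m=0 b=1 k=1 clk=1 c=0 d=0 e=1 g=1 f=1
  Δ1: clk:1→0
  (1Δ to stable)
t=10 Δ0: h=1 a=0 m=0 b=1 k=1 clk=0 c=0 d=0 e=1 g=1 f=1
  Δ1: clk:0→1
  Δ2: d:0→1
  Δ3: f:1→0
  (3Δ to stable)
t=11 Δ0: h=1 a=0 m=0 b=1 k=1 clk=1 c=0 d=1 e=1 g=1 f=0
  Δ1: clk:1→0
  (1Δ to stable)
t=12 Δ0: h=1 a=0 m=0 b=1 k=1 clk=0 c=0 d=1 e=1 g=1 f=0
  Δ1: clk:0→1
  Δ2: d:1→0
  Δ3: f:0→1
  (3Δ to stable)
t=13 Δ0: h=1 a=0 m=0 b=1 k=1 clk=1 c=0 d=0 e=1 g=1 f=1
  Δ1: clk:1→0
  (1Δ to stable)
t=14 Δ0: h=1 a=0 m=0 b=1 k=1 clk=0 c=0 d=0 e=1 g=1 f=1
  Δ1: clk:0→1
  Δ2: d:0→1
  Δ3: f:1→0
  (3Δ to stable)
t=15 Δ0: h=1 a=0 m=0 b=1 k=1 clk=1 c=0 d=1 e=1 g=1 f=0
  Δ1: clk:1→0
  (1Δ to stable)
t=16 Δ0: h=1 a=0 m=0 b=1 k=1 clk=0 c=0 d=1 e=1 g=1 f=0
  Δ1: clk:0→1
  Δ2: d:1→0
  Δ3: f:0→1
  (3Δ to stable)
t=17 Δ0: h=1 a=0 m=0 b=1 k=1 clk=1 c=0 d=0 e=1 g=1 f=1
  Δ1: clk:1→0
  (1Δ to stable)
t=18 Δ0: h=1 a=0 m=0 b=1 k=1 clk=0 c=0 d=0 e=1 g=1 f=1
  Δ1: clk:0→1
  Δ2: d:0→1
  Δ3: f:1→0
  (3Δ to stable)
t=19 Δ0: h=1 a=0 m=0 b=1 k=1 clk=1 c=0 d=1 e=1 g=1 f=0
  Δ1: clk:1→0
  (1Δ to stable)

1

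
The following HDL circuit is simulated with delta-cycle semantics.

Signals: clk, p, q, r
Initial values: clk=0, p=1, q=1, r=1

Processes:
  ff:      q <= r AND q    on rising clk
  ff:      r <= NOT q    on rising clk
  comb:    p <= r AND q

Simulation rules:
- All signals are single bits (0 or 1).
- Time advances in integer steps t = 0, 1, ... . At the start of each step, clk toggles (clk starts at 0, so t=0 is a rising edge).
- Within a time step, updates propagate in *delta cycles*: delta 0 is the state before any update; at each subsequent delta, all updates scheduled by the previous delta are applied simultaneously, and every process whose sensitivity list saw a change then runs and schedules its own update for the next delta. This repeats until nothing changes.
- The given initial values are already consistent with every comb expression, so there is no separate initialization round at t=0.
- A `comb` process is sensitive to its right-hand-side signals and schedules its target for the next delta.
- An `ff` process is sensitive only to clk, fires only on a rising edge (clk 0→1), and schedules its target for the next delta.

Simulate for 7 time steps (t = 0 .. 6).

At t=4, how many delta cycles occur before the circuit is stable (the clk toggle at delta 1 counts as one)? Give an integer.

t=0 Δ0: p=1 q=1 clk=0 r=1
  Δ1: clk:0→1
  Δ2: r:1→0
  Δ3: p:1→0
  (3Δ to stable)
t=1 Δ0: p=0 q=1 clk=1 r=0
  Δ1: clk:1→0
  (1Δ to stable)
t=2 Δ0: p=0 q=1 clk=0 r=0
  Δ1: clk:0→1
  Δ2: q:1→0
  (2Δ to stable)
t=3 Δ0: p=0 q=0 clk=1 r=0
  Δ1: clk:1→0
  (1Δ to stable)
t=4 Δ0: p=0 q=0 clk=0 r=0
  Δ1: clk:0→1
  Δ2: r:0→1
  (2Δ to stable)
t=5 Δ0: p=0 q=0 clk=1 r=1
  Δ1: clk:1→0
  (1Δ to stable)
t=6 Δ0: p=0 q=0 clk=0 r=1
  Δ1: clk:0→1
  (1Δ to stable)

2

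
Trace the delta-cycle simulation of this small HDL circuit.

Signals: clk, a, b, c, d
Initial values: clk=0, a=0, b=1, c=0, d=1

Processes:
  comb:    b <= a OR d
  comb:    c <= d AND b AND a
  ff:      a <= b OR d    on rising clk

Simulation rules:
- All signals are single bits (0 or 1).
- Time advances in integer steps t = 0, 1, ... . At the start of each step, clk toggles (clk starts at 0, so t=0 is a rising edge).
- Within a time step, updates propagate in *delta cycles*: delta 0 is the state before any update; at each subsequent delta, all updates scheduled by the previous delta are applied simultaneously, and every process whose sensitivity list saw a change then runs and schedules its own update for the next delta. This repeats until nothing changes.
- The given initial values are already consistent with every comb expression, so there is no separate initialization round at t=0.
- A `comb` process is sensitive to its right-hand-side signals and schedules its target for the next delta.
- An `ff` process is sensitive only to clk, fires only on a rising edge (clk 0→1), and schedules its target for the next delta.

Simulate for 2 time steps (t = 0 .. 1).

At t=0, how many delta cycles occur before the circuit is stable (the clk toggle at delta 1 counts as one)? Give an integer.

t0.Δ0 clk=0 d=1 a=0 c=0 b=1
t0.Δ1 clk=1 d=1 a=0 c=0 b=1
t0.Δ2 clk=1 d=1 a=1 c=0 b=1
t0.Δ3 clk=1 d=1 a=1 c=1 b=1
t1.Δ0 clk=1 d=1 a=1 c=1 b=1
t1.Δ1 clk=0 d=1 a=1 c=1 b=1

3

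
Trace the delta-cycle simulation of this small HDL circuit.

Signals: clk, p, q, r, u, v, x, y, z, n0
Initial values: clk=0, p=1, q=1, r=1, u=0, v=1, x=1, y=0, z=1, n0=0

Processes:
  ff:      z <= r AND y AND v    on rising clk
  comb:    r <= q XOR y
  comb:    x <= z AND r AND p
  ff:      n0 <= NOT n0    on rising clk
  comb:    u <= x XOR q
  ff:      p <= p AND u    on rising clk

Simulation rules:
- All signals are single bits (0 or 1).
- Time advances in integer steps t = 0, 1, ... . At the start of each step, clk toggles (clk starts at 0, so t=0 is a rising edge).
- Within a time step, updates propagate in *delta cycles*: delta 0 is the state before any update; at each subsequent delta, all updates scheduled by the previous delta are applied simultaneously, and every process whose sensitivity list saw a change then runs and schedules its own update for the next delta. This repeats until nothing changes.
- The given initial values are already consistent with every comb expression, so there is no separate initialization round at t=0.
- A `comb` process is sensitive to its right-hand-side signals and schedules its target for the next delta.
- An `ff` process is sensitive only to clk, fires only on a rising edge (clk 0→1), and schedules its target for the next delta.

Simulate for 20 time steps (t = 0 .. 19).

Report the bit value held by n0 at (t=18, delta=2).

0

[bits: y,q,v,r,z,x,clk,n0,u,p]
t=0: Δ0=0111110001 Δ1=0111111001 Δ2=0111011100 Δ3=0111001100 Δ4=0111001110 | 4Δ
t=1: Δ0=0111001110 Δ1=0111000110 | 1Δ
t=2: Δ0=0111000110 Δ1=0111001110 Δ2=0111001010 | 2Δ
t=3: Δ0=0111001010 Δ1=0111000010 | 1Δ
t=4: Δ0=0111000010 Δ1=0111001010 Δ2=0111001110 | 2Δ
t=5: Δ0=0111001110 Δ1=0111000110 | 1Δ
t=6: Δ0=0111000110 Δ1=0111001110 Δ2=0111001010 | 2Δ
t=7: Δ0=0111001010 Δ1=0111000010 | 1Δ
t=8: Δ0=0111000010 Δ1=0111001010 Δ2=0111001110 | 2Δ
t=9: Δ0=0111001110 Δ1=0111000110 | 1Δ
t=10: Δ0=0111000110 Δ1=0111001110 Δ2=0111001010 | 2Δ
t=11: Δ0=0111001010 Δ1=0111000010 | 1Δ
t=12: Δ0=0111000010 Δ1=0111001010 Δ2=0111001110 | 2Δ
t=13: Δ0=0111001110 Δ1=0111000110 | 1Δ
t=14: Δ0=0111000110 Δ1=0111001110 Δ2=0111001010 | 2Δ
t=15: Δ0=0111001010 Δ1=0111000010 | 1Δ
t=16: Δ0=0111000010 Δ1=0111001010 Δ2=0111001110 | 2Δ
t=17: Δ0=0111001110 Δ1=0111000110 | 1Δ
t=18: Δ0=0111000110 Δ1=0111001110 Δ2=0111001010 | 2Δ
t=19: Δ0=0111001010 Δ1=0111000010 | 1Δ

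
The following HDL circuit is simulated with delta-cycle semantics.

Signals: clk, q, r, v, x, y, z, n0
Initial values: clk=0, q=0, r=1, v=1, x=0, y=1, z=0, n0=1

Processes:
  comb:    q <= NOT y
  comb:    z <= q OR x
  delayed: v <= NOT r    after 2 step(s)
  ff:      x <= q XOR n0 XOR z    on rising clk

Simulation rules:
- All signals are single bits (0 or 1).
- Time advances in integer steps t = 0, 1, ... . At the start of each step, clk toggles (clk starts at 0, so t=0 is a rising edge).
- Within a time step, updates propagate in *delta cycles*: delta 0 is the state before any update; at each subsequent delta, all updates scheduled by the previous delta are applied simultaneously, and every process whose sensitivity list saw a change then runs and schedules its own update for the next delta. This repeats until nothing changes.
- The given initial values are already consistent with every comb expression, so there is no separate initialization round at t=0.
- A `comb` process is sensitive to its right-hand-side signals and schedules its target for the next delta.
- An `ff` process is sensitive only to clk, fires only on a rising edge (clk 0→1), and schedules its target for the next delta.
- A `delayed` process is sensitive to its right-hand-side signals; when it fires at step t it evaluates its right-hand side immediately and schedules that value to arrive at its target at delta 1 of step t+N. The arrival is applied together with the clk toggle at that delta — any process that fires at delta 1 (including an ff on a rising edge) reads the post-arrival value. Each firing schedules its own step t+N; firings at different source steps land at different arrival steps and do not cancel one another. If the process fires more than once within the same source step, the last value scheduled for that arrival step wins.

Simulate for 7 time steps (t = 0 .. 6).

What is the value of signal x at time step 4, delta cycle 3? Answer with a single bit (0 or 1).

t0.Δ0 v=1 z=0 x=0 y=1 n0=1 q=0 r=1 clk=0
t0.Δ1 v=1 z=0 x=0 y=1 n0=1 q=0 r=1 clk=1
t0.Δ2 v=1 z=0 x=1 y=1 n0=1 q=0 r=1 clk=1
t0.Δ3 v=1 z=1 x=1 y=1 n0=1 q=0 r=1 clk=1
t1.Δ0 v=1 z=1 x=1 y=1 n0=1 q=0 r=1 clk=1
t1.Δ1 v=1 z=1 x=1 y=1 n0=1 q=0 r=1 clk=0
t2.Δ0 v=1 z=1 x=1 y=1 n0=1 q=0 r=1 clk=0
t2.Δ1 v=1 z=1 x=1 y=1 n0=1 q=0 r=1 clk=1
t2.Δ2 v=1 z=1 x=0 y=1 n0=1 q=0 r=1 clk=1
t2.Δ3 v=1 z=0 x=0 y=1 n0=1 q=0 r=1 clk=1
t3.Δ0 v=1 z=0 x=0 y=1 n0=1 q=0 r=1 clk=1
t3.Δ1 v=1 z=0 x=0 y=1 n0=1 q=0 r=1 clk=0
t4.Δ0 v=1 z=0 x=0 y=1 n0=1 q=0 r=1 clk=0
t4.Δ1 v=1 z=0 x=0 y=1 n0=1 q=0 r=1 clk=1
t4.Δ2 v=1 z=0 x=1 y=1 n0=1 q=0 r=1 clk=1
t4.Δ3 v=1 z=1 x=1 y=1 n0=1 q=0 r=1 clk=1
t5.Δ0 v=1 z=1 x=1 y=1 n0=1 q=0 r=1 clk=1
t5.Δ1 v=1 z=1 x=1 y=1 n0=1 q=0 r=1 clk=0
t6.Δ0 v=1 z=1 x=1 y=1 n0=1 q=0 r=1 clk=0
t6.Δ1 v=1 z=1 x=1 y=1 n0=1 q=0 r=1 clk=1
t6.Δ2 v=1 z=1 x=0 y=1 n0=1 q=0 r=1 clk=1
t6.Δ3 v=1 z=0 x=0 y=1 n0=1 q=0 r=1 clk=1

1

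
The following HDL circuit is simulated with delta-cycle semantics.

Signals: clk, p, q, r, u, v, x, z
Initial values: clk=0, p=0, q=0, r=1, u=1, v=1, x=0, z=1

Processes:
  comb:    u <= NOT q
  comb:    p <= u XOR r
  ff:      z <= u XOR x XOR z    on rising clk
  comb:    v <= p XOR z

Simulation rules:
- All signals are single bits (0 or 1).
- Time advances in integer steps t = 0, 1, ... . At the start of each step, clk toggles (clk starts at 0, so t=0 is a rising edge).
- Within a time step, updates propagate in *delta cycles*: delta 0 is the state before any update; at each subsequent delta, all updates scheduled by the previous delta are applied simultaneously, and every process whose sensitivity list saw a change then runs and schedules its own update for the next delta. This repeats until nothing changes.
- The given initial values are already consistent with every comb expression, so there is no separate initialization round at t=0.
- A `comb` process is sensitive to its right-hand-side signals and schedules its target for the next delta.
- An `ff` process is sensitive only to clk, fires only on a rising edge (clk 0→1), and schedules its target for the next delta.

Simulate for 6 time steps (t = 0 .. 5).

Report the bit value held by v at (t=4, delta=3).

t=0 Δ0: u=1 v=1 x=0 z=1 clk=0 q=0 r=1 p=0
  Δ1: clk:0→1
  Δ2: z:1→0
  Δ3: v:1→0
  (3Δ to stable)
t=1 Δ0: u=1 v=0 x=0 z=0 clk=1 q=0 r=1 p=0
  Δ1: clk:1→0
  (1Δ to stable)
t=2 Δ0: u=1 v=0 x=0 z=0 clk=0 q=0 r=1 p=0
  Δ1: clk:0→1
  Δ2: z:0→1
  Δ3: v:0→1
  (3Δ to stable)
t=3 Δ0: u=1 v=1 x=0 z=1 clk=1 q=0 r=1 p=0
  Δ1: clk:1→0
  (1Δ to stable)
t=4 Δ0: u=1 v=1 x=0 z=1 clk=0 q=0 r=1 p=0
  Δ1: clk:0→1
  Δ2: z:1→0
  Δ3: v:1→0
  (3Δ to stable)
t=5 Δ0: u=1 v=0 x=0 z=0 clk=1 q=0 r=1 p=0
  Δ1: clk:1→0
  (1Δ to stable)

0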